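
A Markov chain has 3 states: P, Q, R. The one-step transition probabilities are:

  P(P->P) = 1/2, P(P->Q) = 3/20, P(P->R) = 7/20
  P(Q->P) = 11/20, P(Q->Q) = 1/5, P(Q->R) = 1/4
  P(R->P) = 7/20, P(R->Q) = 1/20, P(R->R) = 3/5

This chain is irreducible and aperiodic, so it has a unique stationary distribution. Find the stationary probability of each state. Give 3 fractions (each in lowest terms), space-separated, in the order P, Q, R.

The stationary distribution satisfies pi = pi * P, i.e.:
  pi_P = 1/2*pi_P + 11/20*pi_Q + 7/20*pi_R
  pi_Q = 3/20*pi_P + 1/5*pi_Q + 1/20*pi_R
  pi_R = 7/20*pi_P + 1/4*pi_Q + 3/5*pi_R
with normalization: pi_P + pi_Q + pi_R = 1.

Using the first 2 balance equations plus normalization, the linear system A*pi = b is:
  [-1/2, 11/20, 7/20] . pi = 0
  [3/20, -4/5, 1/20] . pi = 0
  [1, 1, 1] . pi = 1

Solving yields:
  pi_P = 123/281
  pi_Q = 31/281
  pi_R = 127/281

Verification (pi * P):
  123/281*1/2 + 31/281*11/20 + 127/281*7/20 = 123/281 = pi_P  (ok)
  123/281*3/20 + 31/281*1/5 + 127/281*1/20 = 31/281 = pi_Q  (ok)
  123/281*7/20 + 31/281*1/4 + 127/281*3/5 = 127/281 = pi_R  (ok)

Answer: 123/281 31/281 127/281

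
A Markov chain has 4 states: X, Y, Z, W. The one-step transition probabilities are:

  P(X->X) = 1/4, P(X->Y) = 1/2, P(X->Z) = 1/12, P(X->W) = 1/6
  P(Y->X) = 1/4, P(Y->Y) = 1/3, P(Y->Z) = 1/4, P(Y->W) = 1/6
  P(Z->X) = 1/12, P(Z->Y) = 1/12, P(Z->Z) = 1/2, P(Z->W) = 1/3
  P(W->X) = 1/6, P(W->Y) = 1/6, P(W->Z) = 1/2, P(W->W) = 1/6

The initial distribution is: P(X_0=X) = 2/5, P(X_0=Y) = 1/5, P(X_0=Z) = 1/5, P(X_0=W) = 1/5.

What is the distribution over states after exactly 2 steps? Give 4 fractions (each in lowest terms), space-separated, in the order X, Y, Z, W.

Propagating the distribution step by step (d_{t+1} = d_t * P):
d_0 = (X=2/5, Y=1/5, Z=1/5, W=1/5)
  d_1[X] = 2/5*1/4 + 1/5*1/4 + 1/5*1/12 + 1/5*1/6 = 1/5
  d_1[Y] = 2/5*1/2 + 1/5*1/3 + 1/5*1/12 + 1/5*1/6 = 19/60
  d_1[Z] = 2/5*1/12 + 1/5*1/4 + 1/5*1/2 + 1/5*1/2 = 17/60
  d_1[W] = 2/5*1/6 + 1/5*1/6 + 1/5*1/3 + 1/5*1/6 = 1/5
d_1 = (X=1/5, Y=19/60, Z=17/60, W=1/5)
  d_2[X] = 1/5*1/4 + 19/60*1/4 + 17/60*1/12 + 1/5*1/6 = 67/360
  d_2[Y] = 1/5*1/2 + 19/60*1/3 + 17/60*1/12 + 1/5*1/6 = 21/80
  d_2[Z] = 1/5*1/12 + 19/60*1/4 + 17/60*1/2 + 1/5*1/2 = 27/80
  d_2[W] = 1/5*1/6 + 19/60*1/6 + 17/60*1/3 + 1/5*1/6 = 77/360
d_2 = (X=67/360, Y=21/80, Z=27/80, W=77/360)

Answer: 67/360 21/80 27/80 77/360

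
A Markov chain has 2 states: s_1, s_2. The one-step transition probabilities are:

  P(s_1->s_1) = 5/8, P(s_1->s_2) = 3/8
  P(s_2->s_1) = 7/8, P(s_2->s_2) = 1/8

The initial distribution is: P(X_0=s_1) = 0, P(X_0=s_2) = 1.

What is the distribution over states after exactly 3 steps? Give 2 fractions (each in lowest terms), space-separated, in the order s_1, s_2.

Answer: 91/128 37/128

Derivation:
Propagating the distribution step by step (d_{t+1} = d_t * P):
d_0 = (s_1=0, s_2=1)
  d_1[s_1] = 0*5/8 + 1*7/8 = 7/8
  d_1[s_2] = 0*3/8 + 1*1/8 = 1/8
d_1 = (s_1=7/8, s_2=1/8)
  d_2[s_1] = 7/8*5/8 + 1/8*7/8 = 21/32
  d_2[s_2] = 7/8*3/8 + 1/8*1/8 = 11/32
d_2 = (s_1=21/32, s_2=11/32)
  d_3[s_1] = 21/32*5/8 + 11/32*7/8 = 91/128
  d_3[s_2] = 21/32*3/8 + 11/32*1/8 = 37/128
d_3 = (s_1=91/128, s_2=37/128)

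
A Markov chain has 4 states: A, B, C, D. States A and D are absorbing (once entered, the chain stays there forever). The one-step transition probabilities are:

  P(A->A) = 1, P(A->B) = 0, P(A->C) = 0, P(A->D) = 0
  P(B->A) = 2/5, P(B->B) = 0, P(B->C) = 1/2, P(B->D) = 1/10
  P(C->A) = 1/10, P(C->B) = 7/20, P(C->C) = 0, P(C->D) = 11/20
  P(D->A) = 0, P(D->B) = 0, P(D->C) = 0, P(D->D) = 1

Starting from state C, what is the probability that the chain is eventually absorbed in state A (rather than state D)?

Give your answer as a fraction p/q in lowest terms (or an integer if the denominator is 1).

Answer: 16/55

Derivation:
Let a_i = P(absorbed in A | start in state i).
Boundary conditions: a_A = 1, a_D = 0.
For each transient state i, a_i = sum_j P(i->j) * a_j:
  a_B = 2/5*a_A + 0*a_B + 1/2*a_C + 1/10*a_D
  a_C = 1/10*a_A + 7/20*a_B + 0*a_C + 11/20*a_D

Substituting a_A = 1 and a_D = 0, rearrange to (I - Q) a = r where r[i] = P(i -> A):
  [1, -1/2] . (a_B, a_C) = 2/5
  [-7/20, 1] . (a_B, a_C) = 1/10

Solving yields:
  a_B = 6/11
  a_C = 16/55

Starting state is C, so the absorption probability is a_C = 16/55.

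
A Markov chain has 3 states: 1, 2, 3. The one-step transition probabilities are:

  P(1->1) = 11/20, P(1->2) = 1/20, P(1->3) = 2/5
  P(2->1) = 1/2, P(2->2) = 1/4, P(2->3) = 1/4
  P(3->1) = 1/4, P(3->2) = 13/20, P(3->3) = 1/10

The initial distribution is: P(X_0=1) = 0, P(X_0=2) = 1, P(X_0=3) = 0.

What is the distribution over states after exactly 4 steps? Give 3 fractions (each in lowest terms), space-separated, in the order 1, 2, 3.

Propagating the distribution step by step (d_{t+1} = d_t * P):
d_0 = (1=0, 2=1, 3=0)
  d_1[1] = 0*11/20 + 1*1/2 + 0*1/4 = 1/2
  d_1[2] = 0*1/20 + 1*1/4 + 0*13/20 = 1/4
  d_1[3] = 0*2/5 + 1*1/4 + 0*1/10 = 1/4
d_1 = (1=1/2, 2=1/4, 3=1/4)
  d_2[1] = 1/2*11/20 + 1/4*1/2 + 1/4*1/4 = 37/80
  d_2[2] = 1/2*1/20 + 1/4*1/4 + 1/4*13/20 = 1/4
  d_2[3] = 1/2*2/5 + 1/4*1/4 + 1/4*1/10 = 23/80
d_2 = (1=37/80, 2=1/4, 3=23/80)
  d_3[1] = 37/80*11/20 + 1/4*1/2 + 23/80*1/4 = 361/800
  d_3[2] = 37/80*1/20 + 1/4*1/4 + 23/80*13/20 = 109/400
  d_3[3] = 37/80*2/5 + 1/4*1/4 + 23/80*1/10 = 221/800
d_3 = (1=361/800, 2=109/400, 3=221/800)
  d_4[1] = 361/800*11/20 + 109/400*1/2 + 221/800*1/4 = 907/2000
  d_4[2] = 361/800*1/20 + 109/400*1/4 + 221/800*13/20 = 1081/4000
  d_4[3] = 361/800*2/5 + 109/400*1/4 + 221/800*1/10 = 221/800
d_4 = (1=907/2000, 2=1081/4000, 3=221/800)

Answer: 907/2000 1081/4000 221/800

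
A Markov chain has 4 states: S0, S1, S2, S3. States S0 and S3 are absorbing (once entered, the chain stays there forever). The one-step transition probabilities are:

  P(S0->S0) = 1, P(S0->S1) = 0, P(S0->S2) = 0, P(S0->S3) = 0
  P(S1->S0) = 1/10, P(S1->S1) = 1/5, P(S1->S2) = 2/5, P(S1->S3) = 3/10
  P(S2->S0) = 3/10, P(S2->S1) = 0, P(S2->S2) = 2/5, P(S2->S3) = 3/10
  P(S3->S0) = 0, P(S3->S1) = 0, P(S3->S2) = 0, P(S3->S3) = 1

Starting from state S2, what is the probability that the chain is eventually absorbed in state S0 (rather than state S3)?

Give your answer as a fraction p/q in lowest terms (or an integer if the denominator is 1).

Let a_i = P(absorbed in S0 | start in state i).
Boundary conditions: a_S0 = 1, a_S3 = 0.
For each transient state i, a_i = sum_j P(i->j) * a_j:
  a_S1 = 1/10*a_S0 + 1/5*a_S1 + 2/5*a_S2 + 3/10*a_S3
  a_S2 = 3/10*a_S0 + 0*a_S1 + 2/5*a_S2 + 3/10*a_S3

Substituting a_S0 = 1 and a_S3 = 0, rearrange to (I - Q) a = r where r[i] = P(i -> S0):
  [4/5, -2/5] . (a_S1, a_S2) = 1/10
  [0, 3/5] . (a_S1, a_S2) = 3/10

Solving yields:
  a_S1 = 3/8
  a_S2 = 1/2

Starting state is S2, so the absorption probability is a_S2 = 1/2.

Answer: 1/2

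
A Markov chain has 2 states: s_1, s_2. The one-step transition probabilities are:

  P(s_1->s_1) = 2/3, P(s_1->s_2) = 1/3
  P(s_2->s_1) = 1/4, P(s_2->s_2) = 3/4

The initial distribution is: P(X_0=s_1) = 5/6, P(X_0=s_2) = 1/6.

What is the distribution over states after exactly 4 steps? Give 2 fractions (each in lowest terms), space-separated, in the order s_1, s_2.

Answer: 54839/124416 69577/124416

Derivation:
Propagating the distribution step by step (d_{t+1} = d_t * P):
d_0 = (s_1=5/6, s_2=1/6)
  d_1[s_1] = 5/6*2/3 + 1/6*1/4 = 43/72
  d_1[s_2] = 5/6*1/3 + 1/6*3/4 = 29/72
d_1 = (s_1=43/72, s_2=29/72)
  d_2[s_1] = 43/72*2/3 + 29/72*1/4 = 431/864
  d_2[s_2] = 43/72*1/3 + 29/72*3/4 = 433/864
d_2 = (s_1=431/864, s_2=433/864)
  d_3[s_1] = 431/864*2/3 + 433/864*1/4 = 4747/10368
  d_3[s_2] = 431/864*1/3 + 433/864*3/4 = 5621/10368
d_3 = (s_1=4747/10368, s_2=5621/10368)
  d_4[s_1] = 4747/10368*2/3 + 5621/10368*1/4 = 54839/124416
  d_4[s_2] = 4747/10368*1/3 + 5621/10368*3/4 = 69577/124416
d_4 = (s_1=54839/124416, s_2=69577/124416)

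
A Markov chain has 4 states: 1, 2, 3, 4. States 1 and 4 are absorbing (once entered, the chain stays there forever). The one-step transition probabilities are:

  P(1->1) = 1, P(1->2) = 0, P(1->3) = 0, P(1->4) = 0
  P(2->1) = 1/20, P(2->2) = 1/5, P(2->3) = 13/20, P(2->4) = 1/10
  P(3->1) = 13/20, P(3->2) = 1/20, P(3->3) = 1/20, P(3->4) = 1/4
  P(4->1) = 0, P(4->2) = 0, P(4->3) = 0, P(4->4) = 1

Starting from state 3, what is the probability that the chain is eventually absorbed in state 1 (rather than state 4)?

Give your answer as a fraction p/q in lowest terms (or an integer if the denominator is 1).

Answer: 209/291

Derivation:
Let a_i = P(absorbed in 1 | start in state i).
Boundary conditions: a_1 = 1, a_4 = 0.
For each transient state i, a_i = sum_j P(i->j) * a_j:
  a_2 = 1/20*a_1 + 1/5*a_2 + 13/20*a_3 + 1/10*a_4
  a_3 = 13/20*a_1 + 1/20*a_2 + 1/20*a_3 + 1/4*a_4

Substituting a_1 = 1 and a_4 = 0, rearrange to (I - Q) a = r where r[i] = P(i -> 1):
  [4/5, -13/20] . (a_2, a_3) = 1/20
  [-1/20, 19/20] . (a_2, a_3) = 13/20

Solving yields:
  a_2 = 188/291
  a_3 = 209/291

Starting state is 3, so the absorption probability is a_3 = 209/291.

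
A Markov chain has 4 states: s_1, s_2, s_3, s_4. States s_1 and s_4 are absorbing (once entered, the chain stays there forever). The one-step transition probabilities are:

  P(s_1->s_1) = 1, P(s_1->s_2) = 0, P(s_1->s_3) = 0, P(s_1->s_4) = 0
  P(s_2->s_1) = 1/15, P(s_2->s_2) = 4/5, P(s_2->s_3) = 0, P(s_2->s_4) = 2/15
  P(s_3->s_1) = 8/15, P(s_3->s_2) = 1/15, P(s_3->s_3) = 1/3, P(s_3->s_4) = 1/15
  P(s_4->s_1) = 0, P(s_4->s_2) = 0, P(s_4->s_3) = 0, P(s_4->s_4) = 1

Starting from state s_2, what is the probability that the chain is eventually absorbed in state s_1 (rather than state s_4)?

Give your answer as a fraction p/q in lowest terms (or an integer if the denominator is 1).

Let a_i = P(absorbed in s_1 | start in state i).
Boundary conditions: a_s_1 = 1, a_s_4 = 0.
For each transient state i, a_i = sum_j P(i->j) * a_j:
  a_s_2 = 1/15*a_s_1 + 4/5*a_s_2 + 0*a_s_3 + 2/15*a_s_4
  a_s_3 = 8/15*a_s_1 + 1/15*a_s_2 + 1/3*a_s_3 + 1/15*a_s_4

Substituting a_s_1 = 1 and a_s_4 = 0, rearrange to (I - Q) a = r where r[i] = P(i -> s_1):
  [1/5, 0] . (a_s_2, a_s_3) = 1/15
  [-1/15, 2/3] . (a_s_2, a_s_3) = 8/15

Solving yields:
  a_s_2 = 1/3
  a_s_3 = 5/6

Starting state is s_2, so the absorption probability is a_s_2 = 1/3.

Answer: 1/3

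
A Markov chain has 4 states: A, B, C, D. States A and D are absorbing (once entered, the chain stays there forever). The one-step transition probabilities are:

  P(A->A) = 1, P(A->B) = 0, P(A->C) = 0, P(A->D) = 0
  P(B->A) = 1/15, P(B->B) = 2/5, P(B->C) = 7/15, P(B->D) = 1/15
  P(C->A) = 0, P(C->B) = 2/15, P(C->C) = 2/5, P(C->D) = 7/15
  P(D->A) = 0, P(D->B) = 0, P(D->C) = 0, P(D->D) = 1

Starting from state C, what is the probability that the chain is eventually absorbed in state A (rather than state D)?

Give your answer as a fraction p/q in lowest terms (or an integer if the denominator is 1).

Answer: 2/67

Derivation:
Let a_i = P(absorbed in A | start in state i).
Boundary conditions: a_A = 1, a_D = 0.
For each transient state i, a_i = sum_j P(i->j) * a_j:
  a_B = 1/15*a_A + 2/5*a_B + 7/15*a_C + 1/15*a_D
  a_C = 0*a_A + 2/15*a_B + 2/5*a_C + 7/15*a_D

Substituting a_A = 1 and a_D = 0, rearrange to (I - Q) a = r where r[i] = P(i -> A):
  [3/5, -7/15] . (a_B, a_C) = 1/15
  [-2/15, 3/5] . (a_B, a_C) = 0

Solving yields:
  a_B = 9/67
  a_C = 2/67

Starting state is C, so the absorption probability is a_C = 2/67.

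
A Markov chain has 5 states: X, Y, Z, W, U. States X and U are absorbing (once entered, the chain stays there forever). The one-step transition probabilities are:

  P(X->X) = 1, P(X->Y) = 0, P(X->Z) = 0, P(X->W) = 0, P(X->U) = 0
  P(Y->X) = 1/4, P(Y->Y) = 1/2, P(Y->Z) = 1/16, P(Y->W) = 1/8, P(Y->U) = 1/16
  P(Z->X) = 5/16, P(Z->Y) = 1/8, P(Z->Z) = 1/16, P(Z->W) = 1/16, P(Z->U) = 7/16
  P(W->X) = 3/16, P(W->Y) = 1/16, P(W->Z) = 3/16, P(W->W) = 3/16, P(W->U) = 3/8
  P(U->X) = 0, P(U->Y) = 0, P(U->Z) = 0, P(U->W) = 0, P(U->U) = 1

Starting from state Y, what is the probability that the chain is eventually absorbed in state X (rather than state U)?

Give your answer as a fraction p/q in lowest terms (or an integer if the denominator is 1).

Answer: 956/1467

Derivation:
Let a_i = P(absorbed in X | start in state i).
Boundary conditions: a_X = 1, a_U = 0.
For each transient state i, a_i = sum_j P(i->j) * a_j:
  a_Y = 1/4*a_X + 1/2*a_Y + 1/16*a_Z + 1/8*a_W + 1/16*a_U
  a_Z = 5/16*a_X + 1/8*a_Y + 1/16*a_Z + 1/16*a_W + 7/16*a_U
  a_W = 3/16*a_X + 1/16*a_Y + 3/16*a_Z + 3/16*a_W + 3/8*a_U

Substituting a_X = 1 and a_U = 0, rearrange to (I - Q) a = r where r[i] = P(i -> X):
  [1/2, -1/16, -1/8] . (a_Y, a_Z, a_W) = 1/4
  [-1/8, 15/16, -1/16] . (a_Y, a_Z, a_W) = 5/16
  [-1/16, -3/16, 13/16] . (a_Y, a_Z, a_W) = 3/16

Solving yields:
  a_Y = 956/1467
  a_Z = 218/489
  a_W = 563/1467

Starting state is Y, so the absorption probability is a_Y = 956/1467.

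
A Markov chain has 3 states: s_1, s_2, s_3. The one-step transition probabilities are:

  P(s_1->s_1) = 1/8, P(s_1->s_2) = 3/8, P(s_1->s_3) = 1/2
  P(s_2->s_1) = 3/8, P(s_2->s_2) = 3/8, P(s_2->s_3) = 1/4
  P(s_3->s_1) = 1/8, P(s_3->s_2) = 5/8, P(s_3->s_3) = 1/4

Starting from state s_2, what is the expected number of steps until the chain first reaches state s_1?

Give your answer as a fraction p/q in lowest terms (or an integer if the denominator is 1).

Answer: 16/5

Derivation:
Let h_i = expected steps to first reach s_1 from state i.
Boundary: h_s_1 = 0.
First-step equations for the other states:
  h_s_2 = 1 + 3/8*h_s_1 + 3/8*h_s_2 + 1/4*h_s_3
  h_s_3 = 1 + 1/8*h_s_1 + 5/8*h_s_2 + 1/4*h_s_3

Substituting h_s_1 = 0 and rearranging gives the linear system (I - Q) h = 1:
  [5/8, -1/4] . (h_s_2, h_s_3) = 1
  [-5/8, 3/4] . (h_s_2, h_s_3) = 1

Solving yields:
  h_s_2 = 16/5
  h_s_3 = 4

Starting state is s_2, so the expected hitting time is h_s_2 = 16/5.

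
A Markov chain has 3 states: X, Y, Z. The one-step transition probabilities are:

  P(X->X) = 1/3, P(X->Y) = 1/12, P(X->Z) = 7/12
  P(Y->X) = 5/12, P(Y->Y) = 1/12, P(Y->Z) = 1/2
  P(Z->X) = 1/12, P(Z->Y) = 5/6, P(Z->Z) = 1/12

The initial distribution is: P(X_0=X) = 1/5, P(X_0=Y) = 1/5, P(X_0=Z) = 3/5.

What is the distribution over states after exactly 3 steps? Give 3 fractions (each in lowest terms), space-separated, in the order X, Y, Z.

Propagating the distribution step by step (d_{t+1} = d_t * P):
d_0 = (X=1/5, Y=1/5, Z=3/5)
  d_1[X] = 1/5*1/3 + 1/5*5/12 + 3/5*1/12 = 1/5
  d_1[Y] = 1/5*1/12 + 1/5*1/12 + 3/5*5/6 = 8/15
  d_1[Z] = 1/5*7/12 + 1/5*1/2 + 3/5*1/12 = 4/15
d_1 = (X=1/5, Y=8/15, Z=4/15)
  d_2[X] = 1/5*1/3 + 8/15*5/12 + 4/15*1/12 = 14/45
  d_2[Y] = 1/5*1/12 + 8/15*1/12 + 4/15*5/6 = 17/60
  d_2[Z] = 1/5*7/12 + 8/15*1/2 + 4/15*1/12 = 73/180
d_2 = (X=14/45, Y=17/60, Z=73/180)
  d_3[X] = 14/45*1/3 + 17/60*5/12 + 73/180*1/12 = 23/90
  d_3[Y] = 14/45*1/12 + 17/60*1/12 + 73/180*5/6 = 31/80
  d_3[Z] = 14/45*7/12 + 17/60*1/2 + 73/180*1/12 = 257/720
d_3 = (X=23/90, Y=31/80, Z=257/720)

Answer: 23/90 31/80 257/720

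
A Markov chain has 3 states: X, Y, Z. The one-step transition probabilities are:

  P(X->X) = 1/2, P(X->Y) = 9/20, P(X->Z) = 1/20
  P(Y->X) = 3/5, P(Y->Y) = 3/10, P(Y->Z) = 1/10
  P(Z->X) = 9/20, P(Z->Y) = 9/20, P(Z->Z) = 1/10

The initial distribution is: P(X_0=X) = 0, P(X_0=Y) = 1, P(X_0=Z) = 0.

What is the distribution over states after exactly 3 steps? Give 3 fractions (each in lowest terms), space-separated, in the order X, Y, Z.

Answer: 537/1000 1557/4000 59/800

Derivation:
Propagating the distribution step by step (d_{t+1} = d_t * P):
d_0 = (X=0, Y=1, Z=0)
  d_1[X] = 0*1/2 + 1*3/5 + 0*9/20 = 3/5
  d_1[Y] = 0*9/20 + 1*3/10 + 0*9/20 = 3/10
  d_1[Z] = 0*1/20 + 1*1/10 + 0*1/10 = 1/10
d_1 = (X=3/5, Y=3/10, Z=1/10)
  d_2[X] = 3/5*1/2 + 3/10*3/5 + 1/10*9/20 = 21/40
  d_2[Y] = 3/5*9/20 + 3/10*3/10 + 1/10*9/20 = 81/200
  d_2[Z] = 3/5*1/20 + 3/10*1/10 + 1/10*1/10 = 7/100
d_2 = (X=21/40, Y=81/200, Z=7/100)
  d_3[X] = 21/40*1/2 + 81/200*3/5 + 7/100*9/20 = 537/1000
  d_3[Y] = 21/40*9/20 + 81/200*3/10 + 7/100*9/20 = 1557/4000
  d_3[Z] = 21/40*1/20 + 81/200*1/10 + 7/100*1/10 = 59/800
d_3 = (X=537/1000, Y=1557/4000, Z=59/800)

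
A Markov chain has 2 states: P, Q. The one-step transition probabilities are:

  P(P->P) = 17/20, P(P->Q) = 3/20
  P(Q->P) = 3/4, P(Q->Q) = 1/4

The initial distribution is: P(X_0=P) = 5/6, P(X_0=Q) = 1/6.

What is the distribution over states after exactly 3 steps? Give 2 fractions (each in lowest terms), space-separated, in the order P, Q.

Propagating the distribution step by step (d_{t+1} = d_t * P):
d_0 = (P=5/6, Q=1/6)
  d_1[P] = 5/6*17/20 + 1/6*3/4 = 5/6
  d_1[Q] = 5/6*3/20 + 1/6*1/4 = 1/6
d_1 = (P=5/6, Q=1/6)
  d_2[P] = 5/6*17/20 + 1/6*3/4 = 5/6
  d_2[Q] = 5/6*3/20 + 1/6*1/4 = 1/6
d_2 = (P=5/6, Q=1/6)
  d_3[P] = 5/6*17/20 + 1/6*3/4 = 5/6
  d_3[Q] = 5/6*3/20 + 1/6*1/4 = 1/6
d_3 = (P=5/6, Q=1/6)

Answer: 5/6 1/6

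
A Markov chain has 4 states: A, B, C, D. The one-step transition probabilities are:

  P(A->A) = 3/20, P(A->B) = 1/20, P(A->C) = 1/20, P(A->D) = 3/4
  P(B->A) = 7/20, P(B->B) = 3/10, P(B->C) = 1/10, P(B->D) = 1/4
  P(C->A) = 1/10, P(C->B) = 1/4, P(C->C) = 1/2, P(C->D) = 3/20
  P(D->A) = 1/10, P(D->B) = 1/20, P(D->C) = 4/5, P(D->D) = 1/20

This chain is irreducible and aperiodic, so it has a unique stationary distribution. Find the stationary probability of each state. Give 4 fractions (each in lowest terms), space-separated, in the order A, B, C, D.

The stationary distribution satisfies pi = pi * P, i.e.:
  pi_A = 3/20*pi_A + 7/20*pi_B + 1/10*pi_C + 1/10*pi_D
  pi_B = 1/20*pi_A + 3/10*pi_B + 1/4*pi_C + 1/20*pi_D
  pi_C = 1/20*pi_A + 1/10*pi_B + 1/2*pi_C + 4/5*pi_D
  pi_D = 3/4*pi_A + 1/4*pi_B + 3/20*pi_C + 1/20*pi_D
with normalization: pi_A + pi_B + pi_C + pi_D = 1.

Using the first 3 balance equations plus normalization, the linear system A*pi = b is:
  [-17/20, 7/20, 1/10, 1/10] . pi = 0
  [1/20, -7/10, 1/4, 1/20] . pi = 0
  [1/20, 1/10, -1/2, 4/5] . pi = 0
  [1, 1, 1, 1] . pi = 1

Solving yields:
  pi_A = 671/4387
  pi_B = 795/4387
  pi_C = 3769/8774
  pi_D = 2073/8774

Verification (pi * P):
  671/4387*3/20 + 795/4387*7/20 + 3769/8774*1/10 + 2073/8774*1/10 = 671/4387 = pi_A  (ok)
  671/4387*1/20 + 795/4387*3/10 + 3769/8774*1/4 + 2073/8774*1/20 = 795/4387 = pi_B  (ok)
  671/4387*1/20 + 795/4387*1/10 + 3769/8774*1/2 + 2073/8774*4/5 = 3769/8774 = pi_C  (ok)
  671/4387*3/4 + 795/4387*1/4 + 3769/8774*3/20 + 2073/8774*1/20 = 2073/8774 = pi_D  (ok)

Answer: 671/4387 795/4387 3769/8774 2073/8774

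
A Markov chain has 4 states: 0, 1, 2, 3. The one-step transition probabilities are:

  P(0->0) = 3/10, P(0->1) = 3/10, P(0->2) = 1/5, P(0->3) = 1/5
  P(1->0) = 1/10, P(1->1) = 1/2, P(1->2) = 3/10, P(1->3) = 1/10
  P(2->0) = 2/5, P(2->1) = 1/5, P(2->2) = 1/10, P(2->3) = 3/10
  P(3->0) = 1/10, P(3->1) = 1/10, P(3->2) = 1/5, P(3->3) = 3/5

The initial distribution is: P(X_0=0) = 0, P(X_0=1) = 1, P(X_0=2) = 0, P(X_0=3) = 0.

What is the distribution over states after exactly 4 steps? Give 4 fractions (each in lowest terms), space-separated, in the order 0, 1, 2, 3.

Propagating the distribution step by step (d_{t+1} = d_t * P):
d_0 = (0=0, 1=1, 2=0, 3=0)
  d_1[0] = 0*3/10 + 1*1/10 + 0*2/5 + 0*1/10 = 1/10
  d_1[1] = 0*3/10 + 1*1/2 + 0*1/5 + 0*1/10 = 1/2
  d_1[2] = 0*1/5 + 1*3/10 + 0*1/10 + 0*1/5 = 3/10
  d_1[3] = 0*1/5 + 1*1/10 + 0*3/10 + 0*3/5 = 1/10
d_1 = (0=1/10, 1=1/2, 2=3/10, 3=1/10)
  d_2[0] = 1/10*3/10 + 1/2*1/10 + 3/10*2/5 + 1/10*1/10 = 21/100
  d_2[1] = 1/10*3/10 + 1/2*1/2 + 3/10*1/5 + 1/10*1/10 = 7/20
  d_2[2] = 1/10*1/5 + 1/2*3/10 + 3/10*1/10 + 1/10*1/5 = 11/50
  d_2[3] = 1/10*1/5 + 1/2*1/10 + 3/10*3/10 + 1/10*3/5 = 11/50
d_2 = (0=21/100, 1=7/20, 2=11/50, 3=11/50)
  d_3[0] = 21/100*3/10 + 7/20*1/10 + 11/50*2/5 + 11/50*1/10 = 26/125
  d_3[1] = 21/100*3/10 + 7/20*1/2 + 11/50*1/5 + 11/50*1/10 = 38/125
  d_3[2] = 21/100*1/5 + 7/20*3/10 + 11/50*1/10 + 11/50*1/5 = 213/1000
  d_3[3] = 21/100*1/5 + 7/20*1/10 + 11/50*3/10 + 11/50*3/5 = 11/40
d_3 = (0=26/125, 1=38/125, 2=213/1000, 3=11/40)
  d_4[0] = 26/125*3/10 + 38/125*1/10 + 213/1000*2/5 + 11/40*1/10 = 411/2000
  d_4[1] = 26/125*3/10 + 38/125*1/2 + 213/1000*1/5 + 11/40*1/10 = 569/2000
  d_4[2] = 26/125*1/5 + 38/125*3/10 + 213/1000*1/10 + 11/40*1/5 = 2091/10000
  d_4[3] = 26/125*1/5 + 38/125*1/10 + 213/1000*3/10 + 11/40*3/5 = 3009/10000
d_4 = (0=411/2000, 1=569/2000, 2=2091/10000, 3=3009/10000)

Answer: 411/2000 569/2000 2091/10000 3009/10000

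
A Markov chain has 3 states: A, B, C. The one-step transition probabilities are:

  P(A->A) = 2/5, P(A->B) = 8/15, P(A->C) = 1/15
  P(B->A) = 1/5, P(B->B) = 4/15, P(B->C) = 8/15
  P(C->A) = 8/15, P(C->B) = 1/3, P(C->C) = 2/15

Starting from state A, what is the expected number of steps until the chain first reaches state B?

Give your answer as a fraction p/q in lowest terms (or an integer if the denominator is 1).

Answer: 210/109

Derivation:
Let h_i = expected steps to first reach B from state i.
Boundary: h_B = 0.
First-step equations for the other states:
  h_A = 1 + 2/5*h_A + 8/15*h_B + 1/15*h_C
  h_C = 1 + 8/15*h_A + 1/3*h_B + 2/15*h_C

Substituting h_B = 0 and rearranging gives the linear system (I - Q) h = 1:
  [3/5, -1/15] . (h_A, h_C) = 1
  [-8/15, 13/15] . (h_A, h_C) = 1

Solving yields:
  h_A = 210/109
  h_C = 255/109

Starting state is A, so the expected hitting time is h_A = 210/109.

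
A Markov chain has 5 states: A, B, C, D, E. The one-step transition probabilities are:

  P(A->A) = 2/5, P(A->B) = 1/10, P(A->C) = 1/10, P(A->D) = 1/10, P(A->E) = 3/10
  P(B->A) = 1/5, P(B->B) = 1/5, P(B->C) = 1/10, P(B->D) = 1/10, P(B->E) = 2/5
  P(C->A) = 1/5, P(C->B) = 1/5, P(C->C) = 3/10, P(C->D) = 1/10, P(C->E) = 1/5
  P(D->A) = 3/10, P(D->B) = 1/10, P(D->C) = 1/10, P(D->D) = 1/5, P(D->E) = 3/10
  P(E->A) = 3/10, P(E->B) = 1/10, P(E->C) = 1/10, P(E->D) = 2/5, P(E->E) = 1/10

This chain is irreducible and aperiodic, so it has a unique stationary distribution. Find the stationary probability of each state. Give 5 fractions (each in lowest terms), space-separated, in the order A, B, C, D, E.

The stationary distribution satisfies pi = pi * P, i.e.:
  pi_A = 2/5*pi_A + 1/5*pi_B + 1/5*pi_C + 3/10*pi_D + 3/10*pi_E
  pi_B = 1/10*pi_A + 1/5*pi_B + 1/5*pi_C + 1/10*pi_D + 1/10*pi_E
  pi_C = 1/10*pi_A + 1/10*pi_B + 3/10*pi_C + 1/10*pi_D + 1/10*pi_E
  pi_D = 1/10*pi_A + 1/10*pi_B + 1/10*pi_C + 1/5*pi_D + 2/5*pi_E
  pi_E = 3/10*pi_A + 2/5*pi_B + 1/5*pi_C + 3/10*pi_D + 1/10*pi_E
with normalization: pi_A + pi_B + pi_C + pi_D + pi_E = 1.

Using the first 4 balance equations plus normalization, the linear system A*pi = b is:
  [-3/5, 1/5, 1/5, 3/10, 3/10] . pi = 0
  [1/10, -4/5, 1/5, 1/10, 1/10] . pi = 0
  [1/10, 1/10, -7/10, 1/10, 1/10] . pi = 0
  [1/10, 1/10, 1/10, -4/5, 2/5] . pi = 0
  [1, 1, 1, 1, 1] . pi = 1

Solving yields:
  pi_A = 11/36
  pi_B = 1/8
  pi_C = 1/8
  pi_D = 7/36
  pi_E = 1/4

Verification (pi * P):
  11/36*2/5 + 1/8*1/5 + 1/8*1/5 + 7/36*3/10 + 1/4*3/10 = 11/36 = pi_A  (ok)
  11/36*1/10 + 1/8*1/5 + 1/8*1/5 + 7/36*1/10 + 1/4*1/10 = 1/8 = pi_B  (ok)
  11/36*1/10 + 1/8*1/10 + 1/8*3/10 + 7/36*1/10 + 1/4*1/10 = 1/8 = pi_C  (ok)
  11/36*1/10 + 1/8*1/10 + 1/8*1/10 + 7/36*1/5 + 1/4*2/5 = 7/36 = pi_D  (ok)
  11/36*3/10 + 1/8*2/5 + 1/8*1/5 + 7/36*3/10 + 1/4*1/10 = 1/4 = pi_E  (ok)

Answer: 11/36 1/8 1/8 7/36 1/4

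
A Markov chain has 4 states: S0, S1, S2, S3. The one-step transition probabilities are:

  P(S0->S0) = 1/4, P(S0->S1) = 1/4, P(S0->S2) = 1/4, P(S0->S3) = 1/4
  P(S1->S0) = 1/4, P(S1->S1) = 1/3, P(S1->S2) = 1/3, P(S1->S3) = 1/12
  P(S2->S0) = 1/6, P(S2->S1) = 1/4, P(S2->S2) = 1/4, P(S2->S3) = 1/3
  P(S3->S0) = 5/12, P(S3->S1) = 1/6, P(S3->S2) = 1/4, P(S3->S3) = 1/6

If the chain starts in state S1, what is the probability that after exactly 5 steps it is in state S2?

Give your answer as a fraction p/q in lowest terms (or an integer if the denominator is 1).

Computing P^5 by repeated multiplication:
P^1 =
  S0: [1/4, 1/4, 1/4, 1/4]
  S1: [1/4, 1/3, 1/3, 1/12]
  S2: [1/6, 1/4, 1/4, 1/3]
  S3: [5/12, 1/6, 1/4, 1/6]
P^2 =
  S0: [13/48, 1/4, 13/48, 5/24]
  S1: [17/72, 13/48, 5/18, 31/144]
  S2: [41/144, 35/144, 13/48, 29/144]
  S3: [37/144, 1/4, 19/72, 11/48]
P^3 =
  S0: [151/576, 73/288, 13/48, 41/192]
  S1: [227/864, 55/216, 157/576, 121/576]
  S2: [451/1728, 73/288, 467/1728, 31/144]
  S3: [115/432, 145/576, 13/48, 365/1728]
P^4 =
  S0: [101/384, 1751/6912, 937/3456, 1469/6912]
  S1: [1813/6912, 5261/20736, 703/2592, 1103/5184]
  S2: [5461/20736, 875/3456, 937/3456, 4403/20736]
  S3: [2723/10368, 2627/10368, 1873/6912, 4417/20736]
P^5 =
  S0: [2725/10368, 3503/13824, 22487/82944, 17639/82944]
  S1: [511/1944, 21019/82944, 67469/248832, 26449/124416]
  S2: [4087/15552, 63055/248832, 11243/41472, 52927/248832]
  S3: [65423/248832, 2335/9216, 33731/124416, 2939/13824]

(P^5)[S1 -> S2] = 67469/248832

Answer: 67469/248832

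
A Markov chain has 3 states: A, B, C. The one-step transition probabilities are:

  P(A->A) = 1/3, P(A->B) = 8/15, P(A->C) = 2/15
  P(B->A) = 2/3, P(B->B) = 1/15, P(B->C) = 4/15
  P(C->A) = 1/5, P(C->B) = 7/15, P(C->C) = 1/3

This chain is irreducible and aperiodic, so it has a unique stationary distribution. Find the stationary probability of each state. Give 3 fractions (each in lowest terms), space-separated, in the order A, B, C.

The stationary distribution satisfies pi = pi * P, i.e.:
  pi_A = 1/3*pi_A + 2/3*pi_B + 1/5*pi_C
  pi_B = 8/15*pi_A + 1/15*pi_B + 7/15*pi_C
  pi_C = 2/15*pi_A + 4/15*pi_B + 1/3*pi_C
with normalization: pi_A + pi_B + pi_C = 1.

Using the first 2 balance equations plus normalization, the linear system A*pi = b is:
  [-2/3, 2/3, 1/5] . pi = 0
  [8/15, -14/15, 7/15] . pi = 0
  [1, 1, 1] . pi = 1

Solving yields:
  pi_A = 8/19
  pi_B = 47/133
  pi_C = 30/133

Verification (pi * P):
  8/19*1/3 + 47/133*2/3 + 30/133*1/5 = 8/19 = pi_A  (ok)
  8/19*8/15 + 47/133*1/15 + 30/133*7/15 = 47/133 = pi_B  (ok)
  8/19*2/15 + 47/133*4/15 + 30/133*1/3 = 30/133 = pi_C  (ok)

Answer: 8/19 47/133 30/133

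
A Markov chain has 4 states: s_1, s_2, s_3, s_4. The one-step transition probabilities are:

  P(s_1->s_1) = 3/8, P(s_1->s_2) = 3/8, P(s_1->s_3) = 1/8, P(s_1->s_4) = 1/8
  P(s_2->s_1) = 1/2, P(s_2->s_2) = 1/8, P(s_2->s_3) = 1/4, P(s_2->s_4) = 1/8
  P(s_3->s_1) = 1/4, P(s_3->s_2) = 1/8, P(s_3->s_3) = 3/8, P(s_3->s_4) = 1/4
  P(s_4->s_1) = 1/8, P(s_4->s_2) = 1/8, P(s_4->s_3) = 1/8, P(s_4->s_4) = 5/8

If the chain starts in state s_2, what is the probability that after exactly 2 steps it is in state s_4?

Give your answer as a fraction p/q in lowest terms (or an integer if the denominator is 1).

Computing P^2 by repeated multiplication:
P^1 =
  s_1: [3/8, 3/8, 1/8, 1/8]
  s_2: [1/2, 1/8, 1/4, 1/8]
  s_3: [1/4, 1/8, 3/8, 1/4]
  s_4: [1/8, 1/8, 1/8, 5/8]
P^2 =
  s_1: [3/8, 7/32, 13/64, 13/64]
  s_2: [21/64, 1/4, 13/64, 7/32]
  s_3: [9/32, 3/16, 15/64, 19/64]
  s_4: [7/32, 5/32, 11/64, 29/64]

(P^2)[s_2 -> s_4] = 7/32

Answer: 7/32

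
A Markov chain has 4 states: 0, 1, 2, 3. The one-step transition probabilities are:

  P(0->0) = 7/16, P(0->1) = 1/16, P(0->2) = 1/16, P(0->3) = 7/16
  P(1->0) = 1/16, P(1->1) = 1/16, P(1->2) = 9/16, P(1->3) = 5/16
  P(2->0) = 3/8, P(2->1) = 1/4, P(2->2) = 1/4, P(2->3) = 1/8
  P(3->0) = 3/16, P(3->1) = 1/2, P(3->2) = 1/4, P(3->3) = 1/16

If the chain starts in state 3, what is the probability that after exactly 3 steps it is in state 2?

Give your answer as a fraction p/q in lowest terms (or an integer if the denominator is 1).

Answer: 1031/4096

Derivation:
Computing P^3 by repeated multiplication:
P^1 =
  0: [7/16, 1/16, 1/16, 7/16]
  1: [1/16, 1/16, 9/16, 5/16]
  2: [3/8, 1/4, 1/4, 1/8]
  3: [3/16, 1/2, 1/4, 1/16]
P^2 =
  0: [77/256, 17/64, 3/16, 63/256]
  1: [77/256, 39/128, 33/128, 35/256]
  2: [19/64, 21/128, 33/128, 9/32]
  3: [7/32, 35/256, 95/256, 35/128]
P^3 =
  0: [271/1024, 841/4096, 1133/4096, 519/2048]
  1: [559/2048, 699/4096, 1183/4096, 137/512]
  2: [593/2048, 479/2048, 503/2048, 473/2048]
  3: [1207/4096, 1031/4096, 1031/4096, 827/4096]

(P^3)[3 -> 2] = 1031/4096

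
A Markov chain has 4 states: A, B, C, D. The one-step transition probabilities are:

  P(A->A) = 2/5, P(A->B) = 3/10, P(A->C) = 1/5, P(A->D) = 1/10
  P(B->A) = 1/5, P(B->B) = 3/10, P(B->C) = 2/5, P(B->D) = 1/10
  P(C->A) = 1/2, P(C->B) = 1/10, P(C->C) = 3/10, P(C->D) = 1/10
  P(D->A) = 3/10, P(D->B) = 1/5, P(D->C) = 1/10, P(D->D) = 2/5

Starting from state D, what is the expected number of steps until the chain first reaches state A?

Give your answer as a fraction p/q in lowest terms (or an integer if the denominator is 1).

Answer: 25/8

Derivation:
Let h_i = expected steps to first reach A from state i.
Boundary: h_A = 0.
First-step equations for the other states:
  h_B = 1 + 1/5*h_A + 3/10*h_B + 2/5*h_C + 1/10*h_D
  h_C = 1 + 1/2*h_A + 1/10*h_B + 3/10*h_C + 1/10*h_D
  h_D = 1 + 3/10*h_A + 1/5*h_B + 1/10*h_C + 2/5*h_D

Substituting h_A = 0 and rearranging gives the linear system (I - Q) h = 1:
  [7/10, -2/5, -1/10] . (h_B, h_C, h_D) = 1
  [-1/10, 7/10, -1/10] . (h_B, h_C, h_D) = 1
  [-1/5, -1/10, 3/5] . (h_B, h_C, h_D) = 1

Solving yields:
  h_B = 77/24
  h_C = 7/3
  h_D = 25/8

Starting state is D, so the expected hitting time is h_D = 25/8.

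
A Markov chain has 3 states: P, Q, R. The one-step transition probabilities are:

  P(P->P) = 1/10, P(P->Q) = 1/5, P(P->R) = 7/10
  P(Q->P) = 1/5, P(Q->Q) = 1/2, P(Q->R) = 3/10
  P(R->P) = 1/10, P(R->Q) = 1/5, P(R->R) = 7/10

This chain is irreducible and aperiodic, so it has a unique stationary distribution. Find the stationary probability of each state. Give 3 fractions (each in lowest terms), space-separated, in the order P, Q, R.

Answer: 9/70 2/7 41/70

Derivation:
The stationary distribution satisfies pi = pi * P, i.e.:
  pi_P = 1/10*pi_P + 1/5*pi_Q + 1/10*pi_R
  pi_Q = 1/5*pi_P + 1/2*pi_Q + 1/5*pi_R
  pi_R = 7/10*pi_P + 3/10*pi_Q + 7/10*pi_R
with normalization: pi_P + pi_Q + pi_R = 1.

Using the first 2 balance equations plus normalization, the linear system A*pi = b is:
  [-9/10, 1/5, 1/10] . pi = 0
  [1/5, -1/2, 1/5] . pi = 0
  [1, 1, 1] . pi = 1

Solving yields:
  pi_P = 9/70
  pi_Q = 2/7
  pi_R = 41/70

Verification (pi * P):
  9/70*1/10 + 2/7*1/5 + 41/70*1/10 = 9/70 = pi_P  (ok)
  9/70*1/5 + 2/7*1/2 + 41/70*1/5 = 2/7 = pi_Q  (ok)
  9/70*7/10 + 2/7*3/10 + 41/70*7/10 = 41/70 = pi_R  (ok)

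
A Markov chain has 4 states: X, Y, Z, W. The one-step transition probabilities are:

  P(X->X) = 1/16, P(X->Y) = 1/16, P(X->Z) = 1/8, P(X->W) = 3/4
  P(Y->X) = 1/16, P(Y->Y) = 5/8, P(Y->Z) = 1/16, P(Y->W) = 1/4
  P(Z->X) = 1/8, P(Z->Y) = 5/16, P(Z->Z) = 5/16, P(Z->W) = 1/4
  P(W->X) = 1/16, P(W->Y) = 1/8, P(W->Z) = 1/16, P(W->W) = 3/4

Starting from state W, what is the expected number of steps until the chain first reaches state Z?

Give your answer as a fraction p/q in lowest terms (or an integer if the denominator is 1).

Let h_i = expected steps to first reach Z from state i.
Boundary: h_Z = 0.
First-step equations for the other states:
  h_X = 1 + 1/16*h_X + 1/16*h_Y + 1/8*h_Z + 3/4*h_W
  h_Y = 1 + 1/16*h_X + 5/8*h_Y + 1/16*h_Z + 1/4*h_W
  h_W = 1 + 1/16*h_X + 1/8*h_Y + 1/16*h_Z + 3/4*h_W

Substituting h_Z = 0 and rearranging gives the linear system (I - Q) h = 1:
  [15/16, -1/16, -3/4] . (h_X, h_Y, h_W) = 1
  [-1/16, 3/8, -1/4] . (h_X, h_Y, h_W) = 1
  [-1/16, -1/8, 1/4] . (h_X, h_Y, h_W) = 1

Solving yields:
  h_X = 240/17
  h_Y = 256/17
  h_W = 256/17

Starting state is W, so the expected hitting time is h_W = 256/17.

Answer: 256/17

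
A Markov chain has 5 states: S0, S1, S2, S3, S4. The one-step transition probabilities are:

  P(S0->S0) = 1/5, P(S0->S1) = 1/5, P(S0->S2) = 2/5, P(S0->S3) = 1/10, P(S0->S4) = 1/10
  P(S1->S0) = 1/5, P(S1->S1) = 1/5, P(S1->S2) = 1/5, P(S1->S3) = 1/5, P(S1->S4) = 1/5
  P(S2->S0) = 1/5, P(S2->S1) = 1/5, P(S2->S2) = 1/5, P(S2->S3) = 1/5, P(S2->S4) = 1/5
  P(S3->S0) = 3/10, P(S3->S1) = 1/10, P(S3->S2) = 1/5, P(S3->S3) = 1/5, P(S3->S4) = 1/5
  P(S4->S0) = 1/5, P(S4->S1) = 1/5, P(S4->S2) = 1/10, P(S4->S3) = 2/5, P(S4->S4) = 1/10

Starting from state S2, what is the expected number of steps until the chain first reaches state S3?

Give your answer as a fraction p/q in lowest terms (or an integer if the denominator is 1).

Let h_i = expected steps to first reach S3 from state i.
Boundary: h_S3 = 0.
First-step equations for the other states:
  h_S0 = 1 + 1/5*h_S0 + 1/5*h_S1 + 2/5*h_S2 + 1/10*h_S3 + 1/10*h_S4
  h_S1 = 1 + 1/5*h_S0 + 1/5*h_S1 + 1/5*h_S2 + 1/5*h_S3 + 1/5*h_S4
  h_S2 = 1 + 1/5*h_S0 + 1/5*h_S1 + 1/5*h_S2 + 1/5*h_S3 + 1/5*h_S4
  h_S4 = 1 + 1/5*h_S0 + 1/5*h_S1 + 1/10*h_S2 + 2/5*h_S3 + 1/10*h_S4

Substituting h_S3 = 0 and rearranging gives the linear system (I - Q) h = 1:
  [4/5, -1/5, -2/5, -1/10] . (h_S0, h_S1, h_S2, h_S4) = 1
  [-1/5, 4/5, -1/5, -1/5] . (h_S0, h_S1, h_S2, h_S4) = 1
  [-1/5, -1/5, 4/5, -1/5] . (h_S0, h_S1, h_S2, h_S4) = 1
  [-1/5, -1/5, -1/10, 9/10] . (h_S0, h_S1, h_S2, h_S4) = 1

Solving yields:
  h_S0 = 205/39
  h_S1 = 550/117
  h_S2 = 550/117
  h_S4 = 50/13

Starting state is S2, so the expected hitting time is h_S2 = 550/117.

Answer: 550/117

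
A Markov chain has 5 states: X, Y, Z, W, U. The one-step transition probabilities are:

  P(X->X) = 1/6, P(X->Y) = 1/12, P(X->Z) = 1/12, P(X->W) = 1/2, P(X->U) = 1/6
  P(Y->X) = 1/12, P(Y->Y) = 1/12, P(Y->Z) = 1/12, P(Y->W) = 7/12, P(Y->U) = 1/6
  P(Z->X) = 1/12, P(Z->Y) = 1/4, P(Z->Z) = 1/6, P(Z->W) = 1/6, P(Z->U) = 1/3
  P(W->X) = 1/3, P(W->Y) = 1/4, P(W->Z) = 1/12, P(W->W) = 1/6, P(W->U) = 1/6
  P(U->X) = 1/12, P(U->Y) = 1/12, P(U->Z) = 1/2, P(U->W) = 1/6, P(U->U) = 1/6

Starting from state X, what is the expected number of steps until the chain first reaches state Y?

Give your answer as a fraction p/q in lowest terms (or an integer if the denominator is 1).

Let h_i = expected steps to first reach Y from state i.
Boundary: h_Y = 0.
First-step equations for the other states:
  h_X = 1 + 1/6*h_X + 1/12*h_Y + 1/12*h_Z + 1/2*h_W + 1/6*h_U
  h_Z = 1 + 1/12*h_X + 1/4*h_Y + 1/6*h_Z + 1/6*h_W + 1/3*h_U
  h_W = 1 + 1/3*h_X + 1/4*h_Y + 1/12*h_Z + 1/6*h_W + 1/6*h_U
  h_U = 1 + 1/12*h_X + 1/12*h_Y + 1/2*h_Z + 1/6*h_W + 1/6*h_U

Substituting h_Y = 0 and rearranging gives the linear system (I - Q) h = 1:
  [5/6, -1/12, -1/2, -1/6] . (h_X, h_Z, h_W, h_U) = 1
  [-1/12, 5/6, -1/6, -1/3] . (h_X, h_Z, h_W, h_U) = 1
  [-1/3, -1/12, 5/6, -1/6] . (h_X, h_Z, h_W, h_U) = 1
  [-1/12, -1/2, -1/6, 5/6] . (h_X, h_Z, h_W, h_U) = 1

Solving yields:
  h_X = 2928/469
  h_Z = 360/67
  h_W = 366/67
  h_U = 2880/469

Starting state is X, so the expected hitting time is h_X = 2928/469.

Answer: 2928/469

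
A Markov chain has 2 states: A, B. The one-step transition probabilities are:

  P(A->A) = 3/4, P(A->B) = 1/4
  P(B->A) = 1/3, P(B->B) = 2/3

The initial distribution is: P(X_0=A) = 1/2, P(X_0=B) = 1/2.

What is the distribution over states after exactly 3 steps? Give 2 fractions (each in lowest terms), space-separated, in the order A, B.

Answer: 1957/3456 1499/3456

Derivation:
Propagating the distribution step by step (d_{t+1} = d_t * P):
d_0 = (A=1/2, B=1/2)
  d_1[A] = 1/2*3/4 + 1/2*1/3 = 13/24
  d_1[B] = 1/2*1/4 + 1/2*2/3 = 11/24
d_1 = (A=13/24, B=11/24)
  d_2[A] = 13/24*3/4 + 11/24*1/3 = 161/288
  d_2[B] = 13/24*1/4 + 11/24*2/3 = 127/288
d_2 = (A=161/288, B=127/288)
  d_3[A] = 161/288*3/4 + 127/288*1/3 = 1957/3456
  d_3[B] = 161/288*1/4 + 127/288*2/3 = 1499/3456
d_3 = (A=1957/3456, B=1499/3456)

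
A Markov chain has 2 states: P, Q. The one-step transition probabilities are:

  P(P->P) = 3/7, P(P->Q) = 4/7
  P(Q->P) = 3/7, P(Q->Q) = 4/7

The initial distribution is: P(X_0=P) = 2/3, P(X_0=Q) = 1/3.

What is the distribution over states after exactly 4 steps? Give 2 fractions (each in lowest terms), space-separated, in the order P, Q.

Propagating the distribution step by step (d_{t+1} = d_t * P):
d_0 = (P=2/3, Q=1/3)
  d_1[P] = 2/3*3/7 + 1/3*3/7 = 3/7
  d_1[Q] = 2/3*4/7 + 1/3*4/7 = 4/7
d_1 = (P=3/7, Q=4/7)
  d_2[P] = 3/7*3/7 + 4/7*3/7 = 3/7
  d_2[Q] = 3/7*4/7 + 4/7*4/7 = 4/7
d_2 = (P=3/7, Q=4/7)
  d_3[P] = 3/7*3/7 + 4/7*3/7 = 3/7
  d_3[Q] = 3/7*4/7 + 4/7*4/7 = 4/7
d_3 = (P=3/7, Q=4/7)
  d_4[P] = 3/7*3/7 + 4/7*3/7 = 3/7
  d_4[Q] = 3/7*4/7 + 4/7*4/7 = 4/7
d_4 = (P=3/7, Q=4/7)

Answer: 3/7 4/7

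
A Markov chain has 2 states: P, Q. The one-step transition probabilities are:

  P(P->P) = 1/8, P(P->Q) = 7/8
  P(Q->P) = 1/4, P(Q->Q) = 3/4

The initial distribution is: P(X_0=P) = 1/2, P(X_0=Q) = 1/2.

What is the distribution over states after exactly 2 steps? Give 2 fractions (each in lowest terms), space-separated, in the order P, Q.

Propagating the distribution step by step (d_{t+1} = d_t * P):
d_0 = (P=1/2, Q=1/2)
  d_1[P] = 1/2*1/8 + 1/2*1/4 = 3/16
  d_1[Q] = 1/2*7/8 + 1/2*3/4 = 13/16
d_1 = (P=3/16, Q=13/16)
  d_2[P] = 3/16*1/8 + 13/16*1/4 = 29/128
  d_2[Q] = 3/16*7/8 + 13/16*3/4 = 99/128
d_2 = (P=29/128, Q=99/128)

Answer: 29/128 99/128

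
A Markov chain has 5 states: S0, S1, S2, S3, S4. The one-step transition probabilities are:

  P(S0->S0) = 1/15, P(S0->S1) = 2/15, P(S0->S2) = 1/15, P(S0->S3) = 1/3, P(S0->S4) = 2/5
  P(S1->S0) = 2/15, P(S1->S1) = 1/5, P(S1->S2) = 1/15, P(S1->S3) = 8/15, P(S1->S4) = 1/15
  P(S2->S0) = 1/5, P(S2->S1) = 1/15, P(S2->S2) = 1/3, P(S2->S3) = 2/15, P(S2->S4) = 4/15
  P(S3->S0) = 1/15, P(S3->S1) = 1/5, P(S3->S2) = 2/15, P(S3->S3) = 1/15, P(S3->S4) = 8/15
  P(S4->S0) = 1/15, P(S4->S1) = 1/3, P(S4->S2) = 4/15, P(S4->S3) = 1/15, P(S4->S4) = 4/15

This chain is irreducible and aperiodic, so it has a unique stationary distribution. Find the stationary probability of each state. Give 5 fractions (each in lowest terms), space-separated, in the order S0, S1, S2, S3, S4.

Answer: 732/6923 1432/6923 375/1978 2825/13846 2034/6923

Derivation:
The stationary distribution satisfies pi = pi * P, i.e.:
  pi_S0 = 1/15*pi_S0 + 2/15*pi_S1 + 1/5*pi_S2 + 1/15*pi_S3 + 1/15*pi_S4
  pi_S1 = 2/15*pi_S0 + 1/5*pi_S1 + 1/15*pi_S2 + 1/5*pi_S3 + 1/3*pi_S4
  pi_S2 = 1/15*pi_S0 + 1/15*pi_S1 + 1/3*pi_S2 + 2/15*pi_S3 + 4/15*pi_S4
  pi_S3 = 1/3*pi_S0 + 8/15*pi_S1 + 2/15*pi_S2 + 1/15*pi_S3 + 1/15*pi_S4
  pi_S4 = 2/5*pi_S0 + 1/15*pi_S1 + 4/15*pi_S2 + 8/15*pi_S3 + 4/15*pi_S4
with normalization: pi_S0 + pi_S1 + pi_S2 + pi_S3 + pi_S4 = 1.

Using the first 4 balance equations plus normalization, the linear system A*pi = b is:
  [-14/15, 2/15, 1/5, 1/15, 1/15] . pi = 0
  [2/15, -4/5, 1/15, 1/5, 1/3] . pi = 0
  [1/15, 1/15, -2/3, 2/15, 4/15] . pi = 0
  [1/3, 8/15, 2/15, -14/15, 1/15] . pi = 0
  [1, 1, 1, 1, 1] . pi = 1

Solving yields:
  pi_S0 = 732/6923
  pi_S1 = 1432/6923
  pi_S2 = 375/1978
  pi_S3 = 2825/13846
  pi_S4 = 2034/6923

Verification (pi * P):
  732/6923*1/15 + 1432/6923*2/15 + 375/1978*1/5 + 2825/13846*1/15 + 2034/6923*1/15 = 732/6923 = pi_S0  (ok)
  732/6923*2/15 + 1432/6923*1/5 + 375/1978*1/15 + 2825/13846*1/5 + 2034/6923*1/3 = 1432/6923 = pi_S1  (ok)
  732/6923*1/15 + 1432/6923*1/15 + 375/1978*1/3 + 2825/13846*2/15 + 2034/6923*4/15 = 375/1978 = pi_S2  (ok)
  732/6923*1/3 + 1432/6923*8/15 + 375/1978*2/15 + 2825/13846*1/15 + 2034/6923*1/15 = 2825/13846 = pi_S3  (ok)
  732/6923*2/5 + 1432/6923*1/15 + 375/1978*4/15 + 2825/13846*8/15 + 2034/6923*4/15 = 2034/6923 = pi_S4  (ok)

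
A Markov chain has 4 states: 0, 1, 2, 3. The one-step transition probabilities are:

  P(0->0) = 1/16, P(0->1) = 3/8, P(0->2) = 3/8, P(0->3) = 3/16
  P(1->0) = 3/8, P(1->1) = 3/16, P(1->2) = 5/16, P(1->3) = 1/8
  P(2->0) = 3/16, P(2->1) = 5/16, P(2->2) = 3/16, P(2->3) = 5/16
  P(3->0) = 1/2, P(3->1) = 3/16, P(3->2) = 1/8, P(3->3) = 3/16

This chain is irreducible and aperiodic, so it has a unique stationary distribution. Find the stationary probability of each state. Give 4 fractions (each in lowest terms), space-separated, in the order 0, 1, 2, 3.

The stationary distribution satisfies pi = pi * P, i.e.:
  pi_0 = 1/16*pi_0 + 3/8*pi_1 + 3/16*pi_2 + 1/2*pi_3
  pi_1 = 3/8*pi_0 + 3/16*pi_1 + 5/16*pi_2 + 3/16*pi_3
  pi_2 = 3/8*pi_0 + 5/16*pi_1 + 3/16*pi_2 + 1/8*pi_3
  pi_3 = 3/16*pi_0 + 1/8*pi_1 + 5/16*pi_2 + 3/16*pi_3
with normalization: pi_0 + pi_1 + pi_2 + pi_3 = 1.

Using the first 3 balance equations plus normalization, the linear system A*pi = b is:
  [-15/16, 3/8, 3/16, 1/2] . pi = 0
  [3/8, -13/16, 5/16, 3/16] . pi = 0
  [3/8, 5/16, -13/16, 1/8] . pi = 0
  [1, 1, 1, 1] . pi = 1

Solving yields:
  pi_0 = 523/1951
  pi_1 = 527/1951
  pi_2 = 505/1951
  pi_3 = 396/1951

Verification (pi * P):
  523/1951*1/16 + 527/1951*3/8 + 505/1951*3/16 + 396/1951*1/2 = 523/1951 = pi_0  (ok)
  523/1951*3/8 + 527/1951*3/16 + 505/1951*5/16 + 396/1951*3/16 = 527/1951 = pi_1  (ok)
  523/1951*3/8 + 527/1951*5/16 + 505/1951*3/16 + 396/1951*1/8 = 505/1951 = pi_2  (ok)
  523/1951*3/16 + 527/1951*1/8 + 505/1951*5/16 + 396/1951*3/16 = 396/1951 = pi_3  (ok)

Answer: 523/1951 527/1951 505/1951 396/1951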